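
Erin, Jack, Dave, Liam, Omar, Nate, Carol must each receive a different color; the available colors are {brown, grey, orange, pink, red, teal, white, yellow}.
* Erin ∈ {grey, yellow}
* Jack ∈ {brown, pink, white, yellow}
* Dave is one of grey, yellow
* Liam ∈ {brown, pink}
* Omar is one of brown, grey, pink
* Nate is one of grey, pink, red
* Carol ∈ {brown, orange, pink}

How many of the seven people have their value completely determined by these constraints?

The 7 variables together cover exactly {brown, grey, orange, pink, red, white, yellow} — 7 values for 7 variables — and orange appears only in Carol's list, so Carol = orange.
The 6 still-open variables together cover exactly {brown, grey, pink, red, white, yellow} — 6 values for 6 variables — and red appears only in Nate's list, so Nate = red.
Among the 5 still-open variables, white fits only Jack (and all 5 values in {brown, grey, pink, white, yellow} must be used), so Jack = white.
Erin and Dave share exactly the 2 values {grey, yellow}; by pigeonhole those values go to them, so strike grey, yellow from Omar.
Determined: Jack=white, Nate=red, Carol=orange. The other people each still have more than one consistent value. That makes 3.

3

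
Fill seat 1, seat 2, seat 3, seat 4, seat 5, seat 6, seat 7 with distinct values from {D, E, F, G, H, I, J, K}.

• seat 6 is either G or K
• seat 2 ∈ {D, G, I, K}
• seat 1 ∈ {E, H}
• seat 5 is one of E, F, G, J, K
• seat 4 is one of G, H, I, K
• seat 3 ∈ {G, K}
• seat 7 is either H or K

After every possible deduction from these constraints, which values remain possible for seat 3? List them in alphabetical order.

G, K

seat 3 and seat 6 between them cover only {G, K} — a naked pair. Remove those values from seat 2, seat 4, seat 5, seat 7.
seat 7 has just one choice, so seat 7 = H. Strike H from seat 1, seat 4.
seat 1 must be E (only option left). So seat 5 can't be E.
seat 4's domain is down to {I}, so seat 4 = I. Remove I from seat 2.
seat 2's domain is down to {D}, so seat 2 = D.
No further eliminations apply; seat 3 can still be any of G, K.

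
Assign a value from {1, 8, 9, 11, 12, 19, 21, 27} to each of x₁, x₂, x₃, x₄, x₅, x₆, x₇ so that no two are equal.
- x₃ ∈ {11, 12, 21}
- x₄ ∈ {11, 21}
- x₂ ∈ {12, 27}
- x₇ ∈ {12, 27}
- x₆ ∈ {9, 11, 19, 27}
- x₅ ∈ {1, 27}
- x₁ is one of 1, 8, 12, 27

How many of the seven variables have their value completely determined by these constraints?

2

The 2 variables x₂ and x₇ are confined to {12, 27}, which locks those values in; drop them from x₁, x₃, x₅, x₆.
x₅ must be 1 (only option left). Eliminate 1 elsewhere: x₁.
x₁ has just one choice, so x₁ = 8.
x₃ and x₄ between them cover only {11, 21} — a naked pair. Remove those values from x₆.
Determined: x₁=8, x₅=1. The other variables each still have more than one consistent value. That makes 2.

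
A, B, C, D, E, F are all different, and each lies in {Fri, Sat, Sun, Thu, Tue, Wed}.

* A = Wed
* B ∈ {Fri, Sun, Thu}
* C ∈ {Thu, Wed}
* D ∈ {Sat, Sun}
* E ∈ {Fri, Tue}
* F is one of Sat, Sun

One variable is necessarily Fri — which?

A has just one choice, so A = Wed. So C can't be Wed.
C has just one choice, so C = Thu. Strike Thu from B.
Among the 4 still-open variables, Tue fits only E (and all 4 values in {Fri, Sat, Sun, Tue} must be used), so E = Tue.
The 3 still-open variables together cover exactly {Fri, Sat, Sun} — 3 values for 3 variables — and Fri appears only in B's list, so B = Fri.

B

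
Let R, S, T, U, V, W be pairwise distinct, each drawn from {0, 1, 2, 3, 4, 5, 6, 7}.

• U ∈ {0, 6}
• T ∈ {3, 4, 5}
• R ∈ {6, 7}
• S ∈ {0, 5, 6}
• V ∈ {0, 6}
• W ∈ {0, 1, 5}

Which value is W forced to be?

The 2 variables U and V are confined to {0, 6}, which locks those values in; drop them from R, S, W.
R has just one choice, so R = 7.
S must be 5 (only option left). So T, W can't be 5.
So W = 1.

1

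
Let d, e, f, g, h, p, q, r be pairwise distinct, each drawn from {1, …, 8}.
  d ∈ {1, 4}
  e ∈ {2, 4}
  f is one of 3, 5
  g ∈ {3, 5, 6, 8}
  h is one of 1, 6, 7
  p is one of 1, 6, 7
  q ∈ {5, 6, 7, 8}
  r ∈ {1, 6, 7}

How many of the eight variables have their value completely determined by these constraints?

2

The 8 variables together cover exactly {1, 2, 3, 4, 5, 6, 7, 8} — 8 values for 8 variables — and 2 appears only in e's list, so e = 2.
The 7 still-open variables together cover exactly {1, 3, 4, 5, 6, 7, 8} — 7 values for 7 variables — and 4 appears only in d's list, so d = 4.
h, p, r between them cover only {1, 6, 7} — a naked triple. Remove those values from g, q.
Determined: d=4, e=2. The other variables each still have more than one consistent value. That makes 2.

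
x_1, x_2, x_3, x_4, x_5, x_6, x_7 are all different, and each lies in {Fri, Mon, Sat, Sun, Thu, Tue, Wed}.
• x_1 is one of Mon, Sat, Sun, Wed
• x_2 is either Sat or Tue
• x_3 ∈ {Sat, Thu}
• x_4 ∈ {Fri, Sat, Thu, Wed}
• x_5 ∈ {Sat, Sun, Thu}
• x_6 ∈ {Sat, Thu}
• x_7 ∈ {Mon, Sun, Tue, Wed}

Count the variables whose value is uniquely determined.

The 7 variables together cover exactly {Fri, Mon, Sat, Sun, Thu, Tue, Wed} — 7 values for 7 variables — and Fri appears only in x_4's list, so x_4 = Fri.
The 2 variables x_3 and x_6 are confined to {Sat, Thu}, which locks those values in; drop them from x_1, x_2, x_5.
x_2 must be Tue (only option left). So x_7 can't be Tue.
x_5 must be Sun (only option left). Strike Sun from x_1, x_7.
Determined: x_2=Tue, x_4=Fri, x_5=Sun. The other variables each still have more than one consistent value. That makes 3.

3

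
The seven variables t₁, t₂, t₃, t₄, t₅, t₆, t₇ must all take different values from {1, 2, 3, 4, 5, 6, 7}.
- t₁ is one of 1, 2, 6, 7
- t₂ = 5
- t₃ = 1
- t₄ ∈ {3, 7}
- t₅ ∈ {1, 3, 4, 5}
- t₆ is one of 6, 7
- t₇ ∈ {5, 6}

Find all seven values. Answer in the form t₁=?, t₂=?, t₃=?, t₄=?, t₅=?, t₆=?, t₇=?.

t₁=2, t₂=5, t₃=1, t₄=3, t₅=4, t₆=7, t₇=6

t₂ has just one choice, so t₂ = 5. Strike 5 from t₅, t₇.
That leaves t₃ = 1. Strike 1 from t₁, t₅.
That leaves t₇ = 6. Strike 6 from t₁, t₆.
t₆ has just one choice, so t₆ = 7. So t₁, t₄ can't be 7.
That leaves t₁ = 2.
t₄ must be 3 (only option left). Strike 3 from t₅.
That leaves t₅ = 4.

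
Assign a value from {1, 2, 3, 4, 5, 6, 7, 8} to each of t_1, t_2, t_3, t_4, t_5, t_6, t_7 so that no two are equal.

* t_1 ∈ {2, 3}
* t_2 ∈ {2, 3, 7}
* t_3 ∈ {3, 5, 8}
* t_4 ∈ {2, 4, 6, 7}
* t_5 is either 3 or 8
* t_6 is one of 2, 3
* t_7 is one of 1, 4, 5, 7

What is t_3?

5

t_1 and t_6 between them cover only {2, 3} — a naked pair. Remove those values from t_2, t_3, t_4, t_5.
t_2 has just one choice, so t_2 = 7. Eliminate 7 elsewhere: t_4, t_7.
That leaves t_5 = 8. Eliminate 8 elsewhere: t_3.
So t_3 = 5.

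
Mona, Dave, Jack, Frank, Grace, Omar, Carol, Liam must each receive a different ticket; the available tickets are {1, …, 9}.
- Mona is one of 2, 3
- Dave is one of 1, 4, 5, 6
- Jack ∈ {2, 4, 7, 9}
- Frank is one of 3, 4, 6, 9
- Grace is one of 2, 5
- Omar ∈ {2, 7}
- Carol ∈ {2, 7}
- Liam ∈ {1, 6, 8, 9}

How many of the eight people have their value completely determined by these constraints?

Omar and Carol between them cover only {2, 7} — a naked pair. Remove those values from Mona, Jack, Grace.
Mona's domain is down to {3}, so Mona = 3. Eliminate 3 elsewhere: Frank.
That leaves Grace = 5. So Dave can't be 5.
Determined: Mona=3, Grace=5. The other people each still have more than one consistent value. That makes 2.

2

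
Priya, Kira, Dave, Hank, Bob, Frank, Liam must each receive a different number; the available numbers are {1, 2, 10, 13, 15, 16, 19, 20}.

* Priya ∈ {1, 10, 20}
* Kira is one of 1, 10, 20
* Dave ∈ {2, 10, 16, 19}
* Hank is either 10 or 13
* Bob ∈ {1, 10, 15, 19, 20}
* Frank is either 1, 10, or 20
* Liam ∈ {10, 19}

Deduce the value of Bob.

15

Priya, Kira, Frank between them cover only {1, 10, 20} — a naked triple. Remove those values from Dave, Hank, Bob, Liam.
Hank's domain is down to {13}, so Hank = 13.
Liam has just one choice, so Liam = 19. Remove 19 from Dave, Bob.
So Bob = 15.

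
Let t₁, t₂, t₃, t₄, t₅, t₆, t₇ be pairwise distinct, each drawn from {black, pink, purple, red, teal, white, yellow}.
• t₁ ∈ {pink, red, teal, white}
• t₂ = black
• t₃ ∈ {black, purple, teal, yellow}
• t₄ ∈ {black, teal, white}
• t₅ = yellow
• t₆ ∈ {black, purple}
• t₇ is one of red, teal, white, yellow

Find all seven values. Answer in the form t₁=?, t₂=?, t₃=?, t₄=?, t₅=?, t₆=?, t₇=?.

t₂'s domain is down to {black}, so t₂ = black. Remove black from t₃, t₄, t₆.
t₅ must be yellow (only option left). Eliminate yellow elsewhere: t₃, t₇.
t₆ must be purple (only option left). Remove purple from t₃.
t₃'s domain is down to {teal}, so t₃ = teal. Eliminate teal elsewhere: t₁, t₄, t₇.
That leaves t₄ = white. So t₁, t₇ can't be white.
t₇ has just one choice, so t₇ = red. Remove red from t₁.
t₁ must be pink (only option left).

t₁=pink, t₂=black, t₃=teal, t₄=white, t₅=yellow, t₆=purple, t₇=red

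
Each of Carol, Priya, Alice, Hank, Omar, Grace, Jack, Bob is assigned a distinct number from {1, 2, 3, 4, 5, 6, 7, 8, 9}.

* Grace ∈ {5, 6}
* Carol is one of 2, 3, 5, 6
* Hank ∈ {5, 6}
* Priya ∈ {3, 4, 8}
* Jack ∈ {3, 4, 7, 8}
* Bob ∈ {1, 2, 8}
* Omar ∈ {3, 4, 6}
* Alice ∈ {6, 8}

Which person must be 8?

Among the 8 variables, 1 fits only Bob (and all 8 values in {1, 2, 3, 4, 5, 6, 7, 8} must be used), so Bob = 1.
Among the 7 still-open variables, 2 fits only Carol (and all 7 values in {2, 3, 4, 5, 6, 7, 8} must be used), so Carol = 2.
The 6 still-open variables draw from only 6 values {3, 4, 5, 6, 7, 8}, so each is used; only Jack can be 7, hence Jack = 7.
Hank and Grace between them cover only {5, 6} — a naked pair. Remove those values from Alice, Omar.
So 8 goes to Alice.

Alice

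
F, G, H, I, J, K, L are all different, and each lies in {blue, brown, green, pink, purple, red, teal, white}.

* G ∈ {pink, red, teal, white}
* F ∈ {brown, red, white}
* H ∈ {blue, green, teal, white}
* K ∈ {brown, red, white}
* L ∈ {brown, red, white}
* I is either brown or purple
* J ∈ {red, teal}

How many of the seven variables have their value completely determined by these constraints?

3

F, K, L between them cover only {brown, red, white} — a naked triple. Remove those values from G, H, I, J.
I must be purple (only option left).
J must be teal (only option left). Eliminate teal elsewhere: G, H.
G's domain is down to {pink}, so G = pink.
Determined: G=pink, I=purple, J=teal. The other variables each still have more than one consistent value. That makes 3.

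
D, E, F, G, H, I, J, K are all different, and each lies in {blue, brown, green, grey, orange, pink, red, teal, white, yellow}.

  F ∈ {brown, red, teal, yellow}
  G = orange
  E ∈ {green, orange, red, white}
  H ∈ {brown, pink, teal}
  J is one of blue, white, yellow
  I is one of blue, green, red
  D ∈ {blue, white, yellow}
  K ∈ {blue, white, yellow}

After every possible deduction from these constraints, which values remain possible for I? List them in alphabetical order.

G must be orange (only option left). Strike orange from E.
The 3 variables D, J, K are confined to {blue, white, yellow}, which locks those values in; drop them from E, F, I.
The 2 variables E and I are confined to {green, red}, which locks those values in; drop them from F.
No further eliminations apply; I can still be any of green, red.

green, red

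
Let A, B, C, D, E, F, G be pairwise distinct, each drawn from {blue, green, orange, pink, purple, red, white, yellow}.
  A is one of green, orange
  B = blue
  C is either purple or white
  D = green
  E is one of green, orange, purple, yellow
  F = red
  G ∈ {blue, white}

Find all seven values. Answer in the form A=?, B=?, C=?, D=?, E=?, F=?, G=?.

B has just one choice, so B = blue. So G can't be blue.
That leaves D = green. Strike green from A, E.
F's domain is down to {red}, so F = red.
That leaves G = white. So C can't be white.
A must be orange (only option left). So E can't be orange.
C must be purple (only option left). Remove purple from E.
E's domain is down to {yellow}, so E = yellow.

A=orange, B=blue, C=purple, D=green, E=yellow, F=red, G=white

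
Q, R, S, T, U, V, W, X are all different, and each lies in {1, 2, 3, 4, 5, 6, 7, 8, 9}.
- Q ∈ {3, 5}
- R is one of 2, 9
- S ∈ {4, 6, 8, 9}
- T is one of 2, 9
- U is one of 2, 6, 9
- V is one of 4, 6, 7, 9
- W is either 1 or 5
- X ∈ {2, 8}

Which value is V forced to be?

The 2 variables R and T are confined to {2, 9}, which locks those values in; drop them from S, U, V, X.
That leaves U = 6. Strike 6 from S, V.
X has just one choice, so X = 8. Strike 8 from S.
That leaves S = 4. Eliminate 4 elsewhere: V.
So V = 7.

7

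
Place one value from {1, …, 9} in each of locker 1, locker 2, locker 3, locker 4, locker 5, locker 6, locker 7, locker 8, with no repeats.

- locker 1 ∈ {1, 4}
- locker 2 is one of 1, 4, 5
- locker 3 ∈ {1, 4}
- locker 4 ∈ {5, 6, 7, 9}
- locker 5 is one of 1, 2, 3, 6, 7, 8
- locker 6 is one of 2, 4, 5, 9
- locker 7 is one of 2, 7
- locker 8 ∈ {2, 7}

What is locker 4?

The 2 variables locker 1 and locker 3 are confined to {1, 4}, which locks those values in; drop them from locker 2, locker 5, locker 6.
That leaves locker 2 = 5. Strike 5 from locker 4, locker 6.
locker 7 and locker 8 between them cover only {2, 7} — a naked pair. Remove those values from locker 4, locker 5, locker 6.
locker 6's domain is down to {9}, so locker 6 = 9. Remove 9 from locker 4.
So locker 4 = 6.

6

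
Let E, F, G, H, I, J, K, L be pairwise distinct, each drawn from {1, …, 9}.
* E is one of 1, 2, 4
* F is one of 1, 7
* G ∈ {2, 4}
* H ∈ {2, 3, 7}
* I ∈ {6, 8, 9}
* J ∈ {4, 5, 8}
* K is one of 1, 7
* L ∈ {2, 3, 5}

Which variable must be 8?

J

The 2 variables F and K are confined to {1, 7}, which locks those values in; drop them from E, H.
The 2 variables E and G are confined to {2, 4}, which locks those values in; drop them from H, J, L.
H must be 3 (only option left). Remove 3 from L.
That leaves L = 5. Remove 5 from J.
So 8 goes to J.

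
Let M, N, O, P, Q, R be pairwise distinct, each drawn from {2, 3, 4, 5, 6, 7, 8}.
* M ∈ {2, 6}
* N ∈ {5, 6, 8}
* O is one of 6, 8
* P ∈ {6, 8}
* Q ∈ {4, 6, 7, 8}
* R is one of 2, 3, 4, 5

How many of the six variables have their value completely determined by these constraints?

2

O and P share exactly the 2 values {6, 8}; by pigeonhole those values go to them, so strike 6, 8 from M, N, Q.
M's domain is down to {2}, so M = 2. Strike 2 from R.
N's domain is down to {5}, so N = 5. So R can't be 5.
Determined: M=2, N=5. The other variables each still have more than one consistent value. That makes 2.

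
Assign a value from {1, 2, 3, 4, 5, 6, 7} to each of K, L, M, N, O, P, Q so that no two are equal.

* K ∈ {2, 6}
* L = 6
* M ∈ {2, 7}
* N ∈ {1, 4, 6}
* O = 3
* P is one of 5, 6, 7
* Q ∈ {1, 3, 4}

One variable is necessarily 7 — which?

M

L must be 6 (only option left). Eliminate 6 elsewhere: K, N, P.
That leaves O = 3. So Q can't be 3.
K must be 2 (only option left). So M can't be 2.
So 7 goes to M.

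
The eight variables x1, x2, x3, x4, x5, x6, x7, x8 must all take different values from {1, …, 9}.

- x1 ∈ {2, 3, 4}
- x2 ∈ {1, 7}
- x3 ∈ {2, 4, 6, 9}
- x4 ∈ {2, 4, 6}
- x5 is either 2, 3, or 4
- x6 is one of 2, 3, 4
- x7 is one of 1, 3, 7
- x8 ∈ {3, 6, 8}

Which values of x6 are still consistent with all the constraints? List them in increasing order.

2, 3, 4

The 8 variables together cover exactly {1, 2, 3, 4, 6, 7, 8, 9} — 8 values for 8 variables — and 8 appears only in x8's list, so x8 = 8.
Among the 7 still-open variables, 9 fits only x3 (and all 7 values in {1, 2, 3, 4, 6, 7, 9} must be used), so x3 = 9.
The 6 still-open variables together cover exactly {1, 2, 3, 4, 6, 7} — 6 values for 6 variables — and 6 appears only in x4's list, so x4 = 6.
x1, x5, x6 share exactly the 3 values {2, 3, 4}; by pigeonhole those values go to them, so strike 2, 3, 4 from x7.
No further eliminations apply; x6 can still be any of 2, 3, 4.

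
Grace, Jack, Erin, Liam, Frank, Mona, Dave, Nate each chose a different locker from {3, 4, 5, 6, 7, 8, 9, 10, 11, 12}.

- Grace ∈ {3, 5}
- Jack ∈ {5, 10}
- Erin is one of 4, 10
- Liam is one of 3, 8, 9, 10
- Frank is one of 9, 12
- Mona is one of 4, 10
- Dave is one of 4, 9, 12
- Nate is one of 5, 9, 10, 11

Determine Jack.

5

Among the 8 variables, 8 fits only Liam (and all 8 values in {3, 4, 5, 8, 9, 10, 11, 12} must be used), so Liam = 8.
The 7 still-open variables draw from only 7 values {3, 4, 5, 9, 10, 11, 12}, so each is used; only Grace can be 3, hence Grace = 3.
The 6 still-open variables together cover exactly {4, 5, 9, 10, 11, 12} — 6 values for 6 variables — and 11 appears only in Nate's list, so Nate = 11.
Among the 5 still-open variables, 5 fits only Jack (and all 5 values in {4, 5, 9, 10, 12} must be used), so Jack = 5.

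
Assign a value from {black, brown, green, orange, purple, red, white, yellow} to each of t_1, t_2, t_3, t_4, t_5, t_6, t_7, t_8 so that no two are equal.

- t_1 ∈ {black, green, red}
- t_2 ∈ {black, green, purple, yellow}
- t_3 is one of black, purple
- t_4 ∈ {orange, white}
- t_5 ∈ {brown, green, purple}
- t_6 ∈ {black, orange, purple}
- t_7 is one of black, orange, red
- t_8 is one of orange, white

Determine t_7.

red

The 8 variables draw from only 8 values {black, brown, green, orange, purple, red, white, yellow}, so each is used; only t_5 can be brown, hence t_5 = brown.
The 7 still-open variables together cover exactly {black, green, orange, purple, red, white, yellow} — 7 values for 7 variables — and yellow appears only in t_2's list, so t_2 = yellow.
The 6 still-open variables together cover exactly {black, green, orange, purple, red, white} — 6 values for 6 variables — and green appears only in t_1's list, so t_1 = green.
Among the 5 still-open variables, red fits only t_7 (and all 5 values in {black, orange, purple, red, white} must be used), so t_7 = red.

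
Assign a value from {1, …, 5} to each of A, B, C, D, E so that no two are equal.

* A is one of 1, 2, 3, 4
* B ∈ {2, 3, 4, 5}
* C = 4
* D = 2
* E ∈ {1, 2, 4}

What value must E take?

1

C has just one choice, so C = 4. So A, B, E can't be 4.
D has just one choice, so D = 2. Strike 2 from A, B, E.
So E = 1.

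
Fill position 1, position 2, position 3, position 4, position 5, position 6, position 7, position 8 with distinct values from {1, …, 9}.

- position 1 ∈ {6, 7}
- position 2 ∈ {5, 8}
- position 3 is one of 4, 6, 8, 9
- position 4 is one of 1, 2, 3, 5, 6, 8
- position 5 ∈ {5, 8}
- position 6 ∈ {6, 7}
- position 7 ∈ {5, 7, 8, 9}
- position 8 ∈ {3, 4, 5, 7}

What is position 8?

position 1 and position 6 share exactly the 2 values {6, 7}; by pigeonhole those values go to them, so strike 6, 7 from position 3, position 4, position 7, position 8.
The 2 variables position 2 and position 5 are confined to {5, 8}, which locks those values in; drop them from position 3, position 4, position 7, position 8.
position 7 has just one choice, so position 7 = 9. Eliminate 9 elsewhere: position 3.
position 3 has just one choice, so position 3 = 4. Eliminate 4 elsewhere: position 8.
So position 8 = 3.

3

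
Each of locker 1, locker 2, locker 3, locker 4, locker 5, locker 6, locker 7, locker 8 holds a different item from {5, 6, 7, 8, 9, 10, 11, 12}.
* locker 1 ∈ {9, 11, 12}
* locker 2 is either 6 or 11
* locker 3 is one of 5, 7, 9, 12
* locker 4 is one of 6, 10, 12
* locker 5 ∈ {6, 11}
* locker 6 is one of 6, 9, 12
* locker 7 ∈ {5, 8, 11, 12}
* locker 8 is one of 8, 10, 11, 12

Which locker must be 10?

locker 4

The 8 variables together cover exactly {5, 6, 7, 8, 9, 10, 11, 12} — 8 values for 8 variables — and 7 appears only in locker 3's list, so locker 3 = 7.
The 7 still-open variables together cover exactly {5, 6, 8, 9, 10, 11, 12} — 7 values for 7 variables — and 5 appears only in locker 7's list, so locker 7 = 5.
Among the 6 still-open variables, 8 fits only locker 8 (and all 6 values in {6, 8, 9, 10, 11, 12} must be used), so locker 8 = 8.
The 5 still-open variables together cover exactly {6, 9, 10, 11, 12} — 5 values for 5 variables — and 10 appears only in locker 4's list, so locker 4 = 10.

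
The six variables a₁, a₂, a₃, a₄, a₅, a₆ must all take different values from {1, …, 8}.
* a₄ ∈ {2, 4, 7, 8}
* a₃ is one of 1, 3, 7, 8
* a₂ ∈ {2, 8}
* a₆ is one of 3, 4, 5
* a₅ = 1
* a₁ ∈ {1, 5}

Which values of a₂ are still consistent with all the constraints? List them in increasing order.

a₅ has just one choice, so a₅ = 1. So a₁, a₃ can't be 1.
a₁ has just one choice, so a₁ = 5. Strike 5 from a₆.
No further eliminations apply; a₂ can still be any of 2, 8.

2, 8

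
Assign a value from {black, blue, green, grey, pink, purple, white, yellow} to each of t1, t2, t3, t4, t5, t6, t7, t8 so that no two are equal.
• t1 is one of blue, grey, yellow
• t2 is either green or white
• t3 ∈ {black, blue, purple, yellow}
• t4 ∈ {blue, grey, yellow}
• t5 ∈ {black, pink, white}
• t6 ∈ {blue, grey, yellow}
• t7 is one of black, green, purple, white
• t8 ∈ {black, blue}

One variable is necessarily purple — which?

Among the 8 variables, pink fits only t5 (and all 8 values in {black, blue, green, grey, pink, purple, white, yellow} must be used), so t5 = pink.
t1, t4, t6 between them cover only {blue, grey, yellow} — a naked triple. Remove those values from t3, t8.
t8 has just one choice, so t8 = black. Remove black from t3, t7.
So purple goes to t3.

t3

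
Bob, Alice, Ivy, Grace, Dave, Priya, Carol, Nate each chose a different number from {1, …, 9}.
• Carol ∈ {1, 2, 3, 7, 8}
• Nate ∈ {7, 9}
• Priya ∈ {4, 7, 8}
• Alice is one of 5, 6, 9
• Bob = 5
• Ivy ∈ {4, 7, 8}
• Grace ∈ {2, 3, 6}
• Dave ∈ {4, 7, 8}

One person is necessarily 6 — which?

Bob must be 5 (only option left). Remove 5 from Alice.
Ivy, Dave, Priya between them cover only {4, 7, 8} — a naked triple. Remove those values from Carol, Nate.
Nate must be 9 (only option left). Eliminate 9 elsewhere: Alice.
So 6 goes to Alice.

Alice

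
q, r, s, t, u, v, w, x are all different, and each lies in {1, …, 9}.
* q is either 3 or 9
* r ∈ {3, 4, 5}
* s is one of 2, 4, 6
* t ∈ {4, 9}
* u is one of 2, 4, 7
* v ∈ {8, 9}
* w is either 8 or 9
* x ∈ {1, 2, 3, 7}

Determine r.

5

v and w share exactly the 2 values {8, 9}; by pigeonhole those values go to them, so strike 8, 9 from q, t.
That leaves q = 3. Remove 3 from r, x.
t's domain is down to {4}, so t = 4. So r, s, u can't be 4.
So r = 5.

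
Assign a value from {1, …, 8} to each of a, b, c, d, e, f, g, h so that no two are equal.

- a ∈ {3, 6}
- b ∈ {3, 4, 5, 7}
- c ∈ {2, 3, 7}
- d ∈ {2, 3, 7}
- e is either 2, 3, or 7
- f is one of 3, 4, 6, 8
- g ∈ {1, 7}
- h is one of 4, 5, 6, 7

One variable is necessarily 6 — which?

The 8 variables draw from only 8 values {1, 2, 3, 4, 5, 6, 7, 8}, so each is used; only g can be 1, hence g = 1.
The 7 still-open variables draw from only 7 values {2, 3, 4, 5, 6, 7, 8}, so each is used; only f can be 8, hence f = 8.
The 3 variables c, d, e are confined to {2, 3, 7}, which locks those values in; drop them from a, b, h.
So 6 goes to a.

a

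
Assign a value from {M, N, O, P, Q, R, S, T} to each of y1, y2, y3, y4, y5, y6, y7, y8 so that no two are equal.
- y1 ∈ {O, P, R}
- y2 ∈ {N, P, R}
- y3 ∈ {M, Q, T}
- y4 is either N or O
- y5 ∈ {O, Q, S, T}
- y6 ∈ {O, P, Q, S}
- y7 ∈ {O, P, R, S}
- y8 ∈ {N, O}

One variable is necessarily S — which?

y7

Among the 8 variables, M fits only y3 (and all 8 values in {M, N, O, P, Q, R, S, T} must be used), so y3 = M.
The 7 still-open variables draw from only 7 values {N, O, P, Q, R, S, T}, so each is used; only y5 can be T, hence y5 = T.
Among the 6 still-open variables, Q fits only y6 (and all 6 values in {N, O, P, Q, R, S} must be used), so y6 = Q.
The 5 still-open variables together cover exactly {N, O, P, R, S} — 5 values for 5 variables — and S appears only in y7's list, so y7 = S.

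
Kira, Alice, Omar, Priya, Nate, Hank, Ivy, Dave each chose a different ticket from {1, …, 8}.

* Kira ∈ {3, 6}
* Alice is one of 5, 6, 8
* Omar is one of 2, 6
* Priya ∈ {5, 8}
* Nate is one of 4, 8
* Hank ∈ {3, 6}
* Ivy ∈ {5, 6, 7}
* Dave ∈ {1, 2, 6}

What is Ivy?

The 8 variables draw from only 8 values {1, 2, 3, 4, 5, 6, 7, 8}, so each is used; only Dave can be 1, hence Dave = 1.
The 7 still-open variables draw from only 7 values {2, 3, 4, 5, 6, 7, 8}, so each is used; only Omar can be 2, hence Omar = 2.
The 6 still-open variables draw from only 6 values {3, 4, 5, 6, 7, 8}, so each is used; only Nate can be 4, hence Nate = 4.
Among the 5 still-open variables, 7 fits only Ivy (and all 5 values in {3, 5, 6, 7, 8} must be used), so Ivy = 7.

7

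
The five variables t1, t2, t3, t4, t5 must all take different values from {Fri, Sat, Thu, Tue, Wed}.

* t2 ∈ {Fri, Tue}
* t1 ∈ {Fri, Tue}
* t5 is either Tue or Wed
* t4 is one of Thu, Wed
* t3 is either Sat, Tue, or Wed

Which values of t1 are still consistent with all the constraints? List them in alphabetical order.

The 5 variables draw from only 5 values {Fri, Sat, Thu, Tue, Wed}, so each is used; only t3 can be Sat, hence t3 = Sat.
The 4 still-open variables together cover exactly {Fri, Thu, Tue, Wed} — 4 values for 4 variables — and Thu appears only in t4's list, so t4 = Thu.
The 3 still-open variables together cover exactly {Fri, Tue, Wed} — 3 values for 3 variables — and Wed appears only in t5's list, so t5 = Wed.
No further eliminations apply; t1 can still be any of Fri, Tue.

Fri, Tue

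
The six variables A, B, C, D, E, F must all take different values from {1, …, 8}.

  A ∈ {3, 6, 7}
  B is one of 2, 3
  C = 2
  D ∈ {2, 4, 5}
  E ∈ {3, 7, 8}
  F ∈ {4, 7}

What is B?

3

C's domain is down to {2}, so C = 2. So B, D can't be 2.
So B = 3.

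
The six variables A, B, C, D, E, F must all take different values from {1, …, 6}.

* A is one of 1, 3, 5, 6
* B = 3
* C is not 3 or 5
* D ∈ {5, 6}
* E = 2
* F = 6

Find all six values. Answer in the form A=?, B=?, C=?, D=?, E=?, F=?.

A=1, B=3, C=4, D=5, E=2, F=6

B must be 3 (only option left). Strike 3 from A.
E's domain is down to {2}, so E = 2. So C can't be 2.
F must be 6 (only option left). Eliminate 6 elsewhere: A, C, D.
D has just one choice, so D = 5. Eliminate 5 elsewhere: A.
A has just one choice, so A = 1. Eliminate 1 elsewhere: C.
C must be 4 (only option left).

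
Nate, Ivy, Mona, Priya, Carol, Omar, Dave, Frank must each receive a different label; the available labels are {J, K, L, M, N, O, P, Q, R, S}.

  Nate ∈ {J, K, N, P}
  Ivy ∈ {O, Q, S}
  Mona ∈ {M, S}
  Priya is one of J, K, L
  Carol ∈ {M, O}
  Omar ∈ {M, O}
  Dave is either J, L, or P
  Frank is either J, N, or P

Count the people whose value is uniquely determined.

2

The 2 variables Carol and Omar are confined to {M, O}, which locks those values in; drop them from Ivy, Mona.
Mona has just one choice, so Mona = S. So Ivy can't be S.
Ivy's domain is down to {Q}, so Ivy = Q.
Determined: Ivy=Q, Mona=S. The other people each still have more than one consistent value. That makes 2.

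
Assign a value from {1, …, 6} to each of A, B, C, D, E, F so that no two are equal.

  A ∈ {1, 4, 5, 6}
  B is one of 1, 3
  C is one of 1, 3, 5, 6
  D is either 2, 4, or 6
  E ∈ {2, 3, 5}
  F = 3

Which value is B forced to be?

1

F has just one choice, so F = 3. Strike 3 from B, C, E.
So B = 1.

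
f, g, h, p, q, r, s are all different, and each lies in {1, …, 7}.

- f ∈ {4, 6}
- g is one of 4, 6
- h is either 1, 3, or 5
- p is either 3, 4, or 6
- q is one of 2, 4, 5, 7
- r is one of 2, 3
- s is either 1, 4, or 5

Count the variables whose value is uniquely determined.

The 7 variables together cover exactly {1, 2, 3, 4, 5, 6, 7} — 7 values for 7 variables — and 7 appears only in q's list, so q = 7.
The 6 still-open variables together cover exactly {1, 2, 3, 4, 5, 6} — 6 values for 6 variables — and 2 appears only in r's list, so r = 2.
The 2 variables f and g are confined to {4, 6}, which locks those values in; drop them from p, s.
p's domain is down to {3}, so p = 3. Eliminate 3 elsewhere: h.
Determined: p=3, q=7, r=2. The other variables each still have more than one consistent value. That makes 3.

3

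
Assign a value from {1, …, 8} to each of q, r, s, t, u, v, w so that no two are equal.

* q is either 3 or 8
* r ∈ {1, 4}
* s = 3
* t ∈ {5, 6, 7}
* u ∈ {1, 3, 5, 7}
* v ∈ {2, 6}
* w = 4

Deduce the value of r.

1

s's domain is down to {3}, so s = 3. Eliminate 3 elsewhere: q, u.
That leaves w = 4. Remove 4 from r.
So r = 1.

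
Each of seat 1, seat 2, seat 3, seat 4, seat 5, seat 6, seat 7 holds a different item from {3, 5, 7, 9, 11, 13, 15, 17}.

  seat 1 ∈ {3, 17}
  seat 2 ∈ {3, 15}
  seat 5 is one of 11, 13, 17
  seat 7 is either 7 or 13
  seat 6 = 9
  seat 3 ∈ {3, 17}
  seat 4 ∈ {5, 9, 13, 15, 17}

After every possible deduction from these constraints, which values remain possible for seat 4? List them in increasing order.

seat 6's domain is down to {9}, so seat 6 = 9. So seat 4 can't be 9.
seat 1 and seat 3 share exactly the 2 values {3, 17}; by pigeonhole those values go to them, so strike 3, 17 from seat 2, seat 4, seat 5.
seat 2 must be 15 (only option left). Strike 15 from seat 4.
No further eliminations apply; seat 4 can still be any of 5, 13.

5, 13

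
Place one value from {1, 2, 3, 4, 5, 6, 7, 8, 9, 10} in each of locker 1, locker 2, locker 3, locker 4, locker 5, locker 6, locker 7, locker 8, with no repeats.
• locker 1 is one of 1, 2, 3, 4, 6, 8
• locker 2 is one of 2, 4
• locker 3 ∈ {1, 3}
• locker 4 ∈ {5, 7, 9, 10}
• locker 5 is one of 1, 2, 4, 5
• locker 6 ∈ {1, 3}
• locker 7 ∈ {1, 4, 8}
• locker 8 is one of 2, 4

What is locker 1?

6

locker 2 and locker 8 share exactly the 2 values {2, 4}; by pigeonhole those values go to them, so strike 2, 4 from locker 1, locker 5, locker 7.
The 2 variables locker 3 and locker 6 are confined to {1, 3}, which locks those values in; drop them from locker 1, locker 5, locker 7.
That leaves locker 5 = 5. Strike 5 from locker 4.
locker 7's domain is down to {8}, so locker 7 = 8. Eliminate 8 elsewhere: locker 1.
So locker 1 = 6.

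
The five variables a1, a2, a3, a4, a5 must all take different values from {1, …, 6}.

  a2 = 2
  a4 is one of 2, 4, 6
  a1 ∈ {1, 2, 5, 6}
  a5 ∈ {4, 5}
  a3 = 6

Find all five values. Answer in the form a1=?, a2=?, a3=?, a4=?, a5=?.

a1=1, a2=2, a3=6, a4=4, a5=5

a2 has just one choice, so a2 = 2. So a1, a4 can't be 2.
That leaves a3 = 6. So a1, a4 can't be 6.
a4 must be 4 (only option left). Strike 4 from a5.
That leaves a5 = 5. Remove 5 from a1.
a1's domain is down to {1}, so a1 = 1.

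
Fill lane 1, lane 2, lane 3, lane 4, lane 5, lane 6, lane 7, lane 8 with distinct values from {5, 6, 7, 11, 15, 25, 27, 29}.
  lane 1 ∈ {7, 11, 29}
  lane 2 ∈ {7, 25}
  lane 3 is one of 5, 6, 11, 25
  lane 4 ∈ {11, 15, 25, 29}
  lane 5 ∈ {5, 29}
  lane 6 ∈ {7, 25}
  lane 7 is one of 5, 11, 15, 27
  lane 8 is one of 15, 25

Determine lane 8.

15

Among the 8 variables, 6 fits only lane 3 (and all 8 values in {5, 6, 7, 11, 15, 25, 27, 29} must be used), so lane 3 = 6.
The 7 still-open variables draw from only 7 values {5, 7, 11, 15, 25, 27, 29}, so each is used; only lane 7 can be 27, hence lane 7 = 27.
The 6 still-open variables draw from only 6 values {5, 7, 11, 15, 25, 29}, so each is used; only lane 5 can be 5, hence lane 5 = 5.
The 2 variables lane 2 and lane 6 are confined to {7, 25}, which locks those values in; drop them from lane 1, lane 4, lane 8.
So lane 8 = 15.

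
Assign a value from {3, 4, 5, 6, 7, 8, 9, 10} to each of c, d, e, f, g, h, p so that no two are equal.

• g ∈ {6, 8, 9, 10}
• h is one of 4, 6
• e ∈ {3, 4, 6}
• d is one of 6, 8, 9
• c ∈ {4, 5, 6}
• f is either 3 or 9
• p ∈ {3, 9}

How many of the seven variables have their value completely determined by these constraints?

3

The 7 variables together cover exactly {3, 4, 5, 6, 8, 9, 10} — 7 values for 7 variables — and 5 appears only in c's list, so c = 5.
The 6 still-open variables together cover exactly {3, 4, 6, 8, 9, 10} — 6 values for 6 variables — and 10 appears only in g's list, so g = 10.
Among the 5 still-open variables, 8 fits only d (and all 5 values in {3, 4, 6, 8, 9} must be used), so d = 8.
The 2 variables f and p are confined to {3, 9}, which locks those values in; drop them from e.
Determined: c=5, d=8, g=10. The other variables each still have more than one consistent value. That makes 3.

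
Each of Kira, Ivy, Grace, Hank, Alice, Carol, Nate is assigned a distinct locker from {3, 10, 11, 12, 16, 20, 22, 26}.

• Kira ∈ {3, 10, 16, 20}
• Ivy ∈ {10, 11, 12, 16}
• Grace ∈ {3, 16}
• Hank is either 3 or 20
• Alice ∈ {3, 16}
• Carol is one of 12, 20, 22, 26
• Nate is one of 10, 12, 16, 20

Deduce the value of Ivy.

Grace and Alice share exactly the 2 values {3, 16}; by pigeonhole those values go to them, so strike 3, 16 from Kira, Ivy, Hank, Nate.
Hank's domain is down to {20}, so Hank = 20. Eliminate 20 elsewhere: Kira, Carol, Nate.
Kira's domain is down to {10}, so Kira = 10. Strike 10 from Ivy, Nate.
That leaves Nate = 12. Eliminate 12 elsewhere: Ivy, Carol.
So Ivy = 11.

11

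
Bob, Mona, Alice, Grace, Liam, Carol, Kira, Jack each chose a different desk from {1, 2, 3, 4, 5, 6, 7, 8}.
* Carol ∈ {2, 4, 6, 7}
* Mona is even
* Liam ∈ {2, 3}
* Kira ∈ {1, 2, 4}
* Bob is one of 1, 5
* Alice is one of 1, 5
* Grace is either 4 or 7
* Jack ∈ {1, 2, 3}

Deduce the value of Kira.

4

The 8 variables together cover exactly {1, 2, 3, 4, 5, 6, 7, 8} — 8 values for 8 variables — and 8 appears only in Mona's list, so Mona = 8.
Among the 7 still-open variables, 6 fits only Carol (and all 7 values in {1, 2, 3, 4, 5, 6, 7} must be used), so Carol = 6.
The 6 still-open variables draw from only 6 values {1, 2, 3, 4, 5, 7}, so each is used; only Grace can be 7, hence Grace = 7.
The 5 still-open variables together cover exactly {1, 2, 3, 4, 5} — 5 values for 5 variables — and 4 appears only in Kira's list, so Kira = 4.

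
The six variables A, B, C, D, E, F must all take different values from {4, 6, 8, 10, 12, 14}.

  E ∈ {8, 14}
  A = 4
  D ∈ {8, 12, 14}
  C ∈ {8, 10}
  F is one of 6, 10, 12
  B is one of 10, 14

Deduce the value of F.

A must be 4 (only option left).
The 5 still-open variables together cover exactly {6, 8, 10, 12, 14} — 5 values for 5 variables — and 6 appears only in F's list, so F = 6.

6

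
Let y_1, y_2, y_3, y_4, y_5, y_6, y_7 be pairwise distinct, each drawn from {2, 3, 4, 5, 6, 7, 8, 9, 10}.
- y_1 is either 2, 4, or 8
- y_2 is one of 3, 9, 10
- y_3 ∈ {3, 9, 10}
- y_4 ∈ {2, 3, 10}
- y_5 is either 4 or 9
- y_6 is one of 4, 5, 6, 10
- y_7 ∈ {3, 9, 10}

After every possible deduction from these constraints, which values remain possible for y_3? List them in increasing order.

y_2, y_3, y_7 share exactly the 3 values {3, 9, 10}; by pigeonhole those values go to them, so strike 3, 9, 10 from y_4, y_5, y_6.
y_4's domain is down to {2}, so y_4 = 2. Strike 2 from y_1.
That leaves y_5 = 4. Eliminate 4 elsewhere: y_1, y_6.
y_1 has just one choice, so y_1 = 8.
No further eliminations apply; y_3 can still be any of 3, 9, 10.

3, 9, 10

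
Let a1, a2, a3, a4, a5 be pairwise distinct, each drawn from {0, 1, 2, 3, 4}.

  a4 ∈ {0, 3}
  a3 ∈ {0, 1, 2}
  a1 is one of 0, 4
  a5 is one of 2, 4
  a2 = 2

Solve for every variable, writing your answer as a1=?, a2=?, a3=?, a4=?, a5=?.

a1=0, a2=2, a3=1, a4=3, a5=4

a2 must be 2 (only option left). Strike 2 from a3, a5.
a5 must be 4 (only option left). So a1 can't be 4.
a1 must be 0 (only option left). Eliminate 0 elsewhere: a3, a4.
a3 has just one choice, so a3 = 1.
a4 has just one choice, so a4 = 3.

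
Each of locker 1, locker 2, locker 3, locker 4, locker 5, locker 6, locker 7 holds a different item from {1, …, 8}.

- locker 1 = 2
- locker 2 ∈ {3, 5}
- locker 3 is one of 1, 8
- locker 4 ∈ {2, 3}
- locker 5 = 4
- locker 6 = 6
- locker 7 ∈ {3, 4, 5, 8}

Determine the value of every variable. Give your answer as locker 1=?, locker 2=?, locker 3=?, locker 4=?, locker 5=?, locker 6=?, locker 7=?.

locker 1 must be 2 (only option left). Remove 2 from locker 4.
locker 4 has just one choice, so locker 4 = 3. Remove 3 from locker 2, locker 7.
locker 5's domain is down to {4}, so locker 5 = 4. Remove 4 from locker 7.
That leaves locker 6 = 6.
locker 2 has just one choice, so locker 2 = 5. Eliminate 5 elsewhere: locker 7.
That leaves locker 7 = 8. Eliminate 8 elsewhere: locker 3.
locker 3 must be 1 (only option left).

locker 1=2, locker 2=5, locker 3=1, locker 4=3, locker 5=4, locker 6=6, locker 7=8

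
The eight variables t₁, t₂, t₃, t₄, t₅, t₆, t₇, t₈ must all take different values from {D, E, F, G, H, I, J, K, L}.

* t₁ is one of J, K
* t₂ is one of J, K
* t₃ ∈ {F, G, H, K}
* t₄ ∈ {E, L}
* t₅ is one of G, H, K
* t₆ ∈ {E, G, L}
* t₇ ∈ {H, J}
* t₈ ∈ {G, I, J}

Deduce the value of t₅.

Among the 8 variables, F fits only t₃ (and all 8 values in {E, F, G, H, I, J, K, L} must be used), so t₃ = F.
The 7 still-open variables draw from only 7 values {E, G, H, I, J, K, L}, so each is used; only t₈ can be I, hence t₈ = I.
t₁ and t₂ between them cover only {J, K} — a naked pair. Remove those values from t₅, t₇.
t₇'s domain is down to {H}, so t₇ = H. Eliminate H elsewhere: t₅.
So t₅ = G.

G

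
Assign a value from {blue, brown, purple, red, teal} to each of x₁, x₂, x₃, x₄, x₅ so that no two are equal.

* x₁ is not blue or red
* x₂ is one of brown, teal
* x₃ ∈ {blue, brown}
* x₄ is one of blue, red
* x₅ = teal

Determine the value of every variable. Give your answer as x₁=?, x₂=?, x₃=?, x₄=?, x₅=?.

x₁=purple, x₂=brown, x₃=blue, x₄=red, x₅=teal

x₅ must be teal (only option left). Strike teal from x₁, x₂.
x₂ has just one choice, so x₂ = brown. Eliminate brown elsewhere: x₁, x₃.
x₃ has just one choice, so x₃ = blue. Strike blue from x₄.
x₄'s domain is down to {red}, so x₄ = red.
x₁ must be purple (only option left).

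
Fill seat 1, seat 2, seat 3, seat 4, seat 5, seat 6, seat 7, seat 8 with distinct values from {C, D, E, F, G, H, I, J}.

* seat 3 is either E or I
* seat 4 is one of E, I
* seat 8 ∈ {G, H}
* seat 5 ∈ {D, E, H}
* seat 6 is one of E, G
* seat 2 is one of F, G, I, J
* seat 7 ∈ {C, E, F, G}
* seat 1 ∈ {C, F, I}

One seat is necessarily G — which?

seat 6

The 8 variables draw from only 8 values {C, D, E, F, G, H, I, J}, so each is used; only seat 5 can be D, hence seat 5 = D.
The 7 still-open variables draw from only 7 values {C, E, F, G, H, I, J}, so each is used; only seat 8 can be H, hence seat 8 = H.
Among the 6 still-open variables, J fits only seat 2 (and all 6 values in {C, E, F, G, I, J} must be used), so seat 2 = J.
seat 3 and seat 4 between them cover only {E, I} — a naked pair. Remove those values from seat 1, seat 6, seat 7.
So G goes to seat 6.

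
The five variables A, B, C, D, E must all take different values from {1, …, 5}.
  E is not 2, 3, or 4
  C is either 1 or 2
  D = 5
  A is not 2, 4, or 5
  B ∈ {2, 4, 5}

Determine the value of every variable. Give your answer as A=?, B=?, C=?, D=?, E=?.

A=3, B=4, C=2, D=5, E=1

D's domain is down to {5}, so D = 5. So B, E can't be 5.
E's domain is down to {1}, so E = 1. So A, C can't be 1.
A's domain is down to {3}, so A = 3.
That leaves C = 2. Eliminate 2 elsewhere: B.
B must be 4 (only option left).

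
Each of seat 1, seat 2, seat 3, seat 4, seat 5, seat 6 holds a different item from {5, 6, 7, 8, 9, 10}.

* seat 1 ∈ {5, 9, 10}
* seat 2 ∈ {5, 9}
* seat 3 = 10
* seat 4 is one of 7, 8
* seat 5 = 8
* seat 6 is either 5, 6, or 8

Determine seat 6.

seat 3 must be 10 (only option left). Eliminate 10 elsewhere: seat 1.
seat 5 must be 8 (only option left). So seat 4, seat 6 can't be 8.
seat 4's domain is down to {7}, so seat 4 = 7.
The 3 still-open variables draw from only 3 values {5, 6, 9}, so each is used; only seat 6 can be 6, hence seat 6 = 6.

6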